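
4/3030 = 2/1515 = 0.00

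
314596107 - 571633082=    - 257036975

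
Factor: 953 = 953^1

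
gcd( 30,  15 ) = 15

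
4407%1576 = 1255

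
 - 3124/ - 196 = 15+46/49 = 15.94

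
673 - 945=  - 272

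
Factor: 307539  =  3^2*34171^1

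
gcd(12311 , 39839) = 1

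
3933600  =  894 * 4400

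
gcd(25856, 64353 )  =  1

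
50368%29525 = 20843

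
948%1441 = 948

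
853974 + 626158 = 1480132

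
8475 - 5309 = 3166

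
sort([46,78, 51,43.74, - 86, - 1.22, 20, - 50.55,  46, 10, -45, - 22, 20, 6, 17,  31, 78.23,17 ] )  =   [ - 86,-50.55,-45, - 22, - 1.22 , 6 , 10, 17, 17, 20, 20,31, 43.74, 46,46, 51, 78,78.23]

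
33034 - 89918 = -56884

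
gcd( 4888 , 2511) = 1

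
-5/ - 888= 5/888 = 0.01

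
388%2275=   388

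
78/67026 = 13/11171 = 0.00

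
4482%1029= 366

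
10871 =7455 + 3416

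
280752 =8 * 35094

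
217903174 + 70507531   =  288410705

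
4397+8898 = 13295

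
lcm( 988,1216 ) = 15808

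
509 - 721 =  - 212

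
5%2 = 1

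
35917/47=764 + 9/47 = 764.19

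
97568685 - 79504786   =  18063899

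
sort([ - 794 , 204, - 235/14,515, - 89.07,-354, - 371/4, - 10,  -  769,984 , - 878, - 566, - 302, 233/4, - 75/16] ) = [ - 878, - 794, - 769, - 566, - 354,-302 , - 371/4 , - 89.07, - 235/14, - 10, - 75/16,233/4,204,515,984] 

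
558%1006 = 558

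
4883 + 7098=11981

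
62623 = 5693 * 11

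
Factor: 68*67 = 2^2*17^1*67^1 = 4556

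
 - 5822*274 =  - 1595228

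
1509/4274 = 1509/4274 = 0.35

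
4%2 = 0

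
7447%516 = 223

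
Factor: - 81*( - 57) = 4617 = 3^5*19^1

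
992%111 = 104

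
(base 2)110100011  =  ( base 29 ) ed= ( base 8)643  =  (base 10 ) 419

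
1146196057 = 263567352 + 882628705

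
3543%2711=832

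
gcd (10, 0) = 10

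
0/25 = 0 = 0.00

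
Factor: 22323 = 3^1 * 7^1 *1063^1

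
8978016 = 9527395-549379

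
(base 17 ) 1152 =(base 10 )5289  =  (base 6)40253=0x14a9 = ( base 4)1102221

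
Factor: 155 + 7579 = 7734 =2^1*3^1*1289^1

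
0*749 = 0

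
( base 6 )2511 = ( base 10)619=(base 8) 1153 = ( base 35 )ho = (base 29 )la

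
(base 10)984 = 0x3D8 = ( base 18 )30C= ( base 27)19c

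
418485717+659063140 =1077548857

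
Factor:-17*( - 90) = 1530 =2^1*3^2*5^1*17^1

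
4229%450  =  179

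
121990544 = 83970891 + 38019653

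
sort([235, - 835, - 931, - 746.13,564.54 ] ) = [ - 931,-835, - 746.13, 235,564.54 ] 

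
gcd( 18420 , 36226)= 614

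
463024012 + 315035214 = 778059226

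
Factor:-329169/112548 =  - 2^( -2 )*83^(-1)*971^1 = -  971/332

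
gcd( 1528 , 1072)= 8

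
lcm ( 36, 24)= 72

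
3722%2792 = 930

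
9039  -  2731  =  6308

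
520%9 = 7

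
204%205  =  204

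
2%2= 0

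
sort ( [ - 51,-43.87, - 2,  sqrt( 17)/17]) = [ - 51, - 43.87, - 2, sqrt( 17 ) /17]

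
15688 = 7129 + 8559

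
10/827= 10/827 = 0.01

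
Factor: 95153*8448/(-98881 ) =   -  2^8*3^1*11^1*61^( - 1 )*1621^( - 1 )*95153^1 = - 803852544/98881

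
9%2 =1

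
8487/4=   8487/4=2121.75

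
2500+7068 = 9568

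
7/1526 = 1/218 =0.00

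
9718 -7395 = 2323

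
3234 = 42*77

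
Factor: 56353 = 11^1*47^1*109^1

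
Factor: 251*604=151604 = 2^2*151^1*251^1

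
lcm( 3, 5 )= 15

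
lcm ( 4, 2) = 4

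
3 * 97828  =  293484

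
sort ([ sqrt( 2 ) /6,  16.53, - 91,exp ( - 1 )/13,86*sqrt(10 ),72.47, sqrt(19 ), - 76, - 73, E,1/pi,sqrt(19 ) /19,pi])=[ - 91, -76, - 73, exp( - 1)/13,sqrt( 19)/19,sqrt(2 ) /6, 1/pi,E,pi, sqrt( 19), 16.53,72.47,  86*sqrt( 10)] 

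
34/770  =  17/385 = 0.04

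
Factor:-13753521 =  - 3^2*271^1*5639^1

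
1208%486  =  236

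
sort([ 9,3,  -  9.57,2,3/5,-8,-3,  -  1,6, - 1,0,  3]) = [-9.57, - 8,-3, - 1, - 1, 0,3/5, 2,3, 3,  6, 9 ]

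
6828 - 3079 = 3749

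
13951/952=1993/136= 14.65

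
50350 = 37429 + 12921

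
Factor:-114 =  - 2^1*3^1*19^1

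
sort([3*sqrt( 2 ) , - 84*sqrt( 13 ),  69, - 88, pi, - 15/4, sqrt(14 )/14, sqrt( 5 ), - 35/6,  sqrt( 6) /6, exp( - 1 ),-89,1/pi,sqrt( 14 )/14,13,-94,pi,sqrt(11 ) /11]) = [ - 84*sqrt(  13 ), - 94 , - 89, - 88, - 35/6, - 15/4,sqrt(14 ) /14,sqrt(14 )/14,sqrt(11 )/11,1/pi, exp( - 1),sqrt( 6)/6, sqrt(5 ),pi,  pi, 3*sqrt( 2 ), 13, 69] 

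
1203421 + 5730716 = 6934137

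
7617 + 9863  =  17480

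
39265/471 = 83+172/471=83.37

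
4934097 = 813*6069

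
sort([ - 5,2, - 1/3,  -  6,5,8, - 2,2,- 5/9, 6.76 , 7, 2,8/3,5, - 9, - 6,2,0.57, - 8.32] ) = [ - 9 , - 8.32, - 6, - 6, - 5,  -  2, - 5/9, - 1/3 , 0.57,2,  2,  2,  2,  8/3  ,  5,5, 6.76, 7,8 ]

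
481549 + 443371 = 924920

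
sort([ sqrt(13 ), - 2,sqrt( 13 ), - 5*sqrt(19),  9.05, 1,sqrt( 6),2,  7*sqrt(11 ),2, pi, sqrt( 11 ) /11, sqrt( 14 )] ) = [-5*sqrt(19), - 2, sqrt(11 ) /11, 1,2,2,  sqrt( 6), pi,  sqrt(13),  sqrt(13), sqrt(14), 9.05 , 7*sqrt( 11 ) ] 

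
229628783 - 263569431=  - 33940648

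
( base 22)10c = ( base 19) 172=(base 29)h3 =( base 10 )496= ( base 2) 111110000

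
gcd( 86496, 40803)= 3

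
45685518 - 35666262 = 10019256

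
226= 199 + 27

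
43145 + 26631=69776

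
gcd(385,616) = 77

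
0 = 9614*0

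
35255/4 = 8813+3/4 = 8813.75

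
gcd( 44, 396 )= 44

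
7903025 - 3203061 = 4699964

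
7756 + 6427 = 14183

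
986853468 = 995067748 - 8214280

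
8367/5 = 1673 + 2/5 = 1673.40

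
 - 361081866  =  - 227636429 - 133445437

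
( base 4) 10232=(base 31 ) 9n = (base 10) 302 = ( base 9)365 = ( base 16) 12e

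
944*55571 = 52459024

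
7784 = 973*8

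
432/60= 7 + 1/5 = 7.20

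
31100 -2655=28445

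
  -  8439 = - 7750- 689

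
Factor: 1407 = 3^1*7^1*67^1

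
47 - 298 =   -  251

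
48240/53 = 910 + 10/53 = 910.19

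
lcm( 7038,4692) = 14076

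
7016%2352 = 2312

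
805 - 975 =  - 170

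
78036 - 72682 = 5354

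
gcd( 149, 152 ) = 1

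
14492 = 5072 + 9420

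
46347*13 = 602511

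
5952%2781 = 390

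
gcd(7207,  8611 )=1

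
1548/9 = 172   =  172.00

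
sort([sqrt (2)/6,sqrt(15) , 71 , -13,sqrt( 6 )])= [-13,  sqrt( 2)/6, sqrt( 6 ),sqrt( 15),71]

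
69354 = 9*7706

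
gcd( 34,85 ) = 17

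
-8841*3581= - 31659621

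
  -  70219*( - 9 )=631971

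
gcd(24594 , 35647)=1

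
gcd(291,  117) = 3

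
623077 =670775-47698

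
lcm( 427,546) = 33306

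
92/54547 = 92/54547 = 0.00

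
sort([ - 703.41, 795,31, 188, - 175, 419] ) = [ - 703.41,-175, 31,188, 419,795]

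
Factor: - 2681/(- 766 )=7/2 = 2^( -1)*7^1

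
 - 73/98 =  - 1+ 25/98 = - 0.74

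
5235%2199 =837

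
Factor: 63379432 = 2^3*367^1*21587^1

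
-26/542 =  - 13/271 = - 0.05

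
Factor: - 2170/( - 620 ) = 2^( - 1)*7^1 =7/2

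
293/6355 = 293/6355 = 0.05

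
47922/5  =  9584+2/5 = 9584.40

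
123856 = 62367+61489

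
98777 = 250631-151854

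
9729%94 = 47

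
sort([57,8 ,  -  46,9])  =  [ - 46,  8, 9,57] 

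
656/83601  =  656/83601 = 0.01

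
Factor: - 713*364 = -259532 = - 2^2*7^1*13^1*23^1*31^1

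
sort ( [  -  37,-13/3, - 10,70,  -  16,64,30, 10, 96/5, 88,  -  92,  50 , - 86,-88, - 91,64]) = [  -  92, - 91,-88, - 86, - 37, - 16, - 10, - 13/3 , 10,96/5,30,50,64, 64,  70, 88 ] 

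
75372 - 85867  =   - 10495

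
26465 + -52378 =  - 25913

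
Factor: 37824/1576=2^3 * 3^1=24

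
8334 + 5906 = 14240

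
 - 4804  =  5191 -9995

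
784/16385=784/16385  =  0.05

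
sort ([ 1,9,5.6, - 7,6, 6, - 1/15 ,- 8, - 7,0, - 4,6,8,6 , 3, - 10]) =[  -  10, - 8, - 7, - 7, - 4, - 1/15,0,1,3, 5.6,6,6 , 6,  6,8,9 ]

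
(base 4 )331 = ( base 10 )61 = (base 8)75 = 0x3D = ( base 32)1T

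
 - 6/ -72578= 3/36289=0.00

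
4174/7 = 4174/7 = 596.29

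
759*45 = 34155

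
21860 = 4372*5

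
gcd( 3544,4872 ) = 8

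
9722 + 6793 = 16515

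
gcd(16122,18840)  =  6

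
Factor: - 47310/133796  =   - 2^( - 1)*3^1*5^1 * 13^( - 1 ) *19^1*31^( - 1 )= - 285/806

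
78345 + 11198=89543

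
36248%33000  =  3248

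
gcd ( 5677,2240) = 7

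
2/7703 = 2/7703= 0.00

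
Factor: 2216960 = 2^10*5^1*433^1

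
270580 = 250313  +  20267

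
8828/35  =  252  +  8/35  =  252.23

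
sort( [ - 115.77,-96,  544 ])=[ - 115.77, - 96,544 ]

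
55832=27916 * 2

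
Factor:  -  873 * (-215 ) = 3^2 * 5^1*43^1 *97^1 = 187695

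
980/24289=980/24289 = 0.04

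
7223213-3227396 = 3995817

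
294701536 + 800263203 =1094964739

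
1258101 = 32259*39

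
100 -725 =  - 625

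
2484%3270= 2484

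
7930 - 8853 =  - 923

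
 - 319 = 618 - 937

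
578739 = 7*82677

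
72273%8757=2217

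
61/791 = 61/791 = 0.08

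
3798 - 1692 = 2106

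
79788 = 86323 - 6535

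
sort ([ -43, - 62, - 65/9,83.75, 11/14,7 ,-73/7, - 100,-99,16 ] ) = [ - 100, - 99,  -  62 , - 43,-73/7 ,-65/9,11/14 , 7,16, 83.75 ] 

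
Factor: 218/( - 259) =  - 2^1*7^( - 1)*37^(-1)*  109^1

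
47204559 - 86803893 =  - 39599334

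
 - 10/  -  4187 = 10/4187  =  0.00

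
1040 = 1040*1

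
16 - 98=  - 82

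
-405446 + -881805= - 1287251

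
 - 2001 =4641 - 6642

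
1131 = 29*39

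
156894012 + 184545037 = 341439049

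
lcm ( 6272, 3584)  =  25088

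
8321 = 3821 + 4500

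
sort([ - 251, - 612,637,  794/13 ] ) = [-612, - 251,  794/13,637]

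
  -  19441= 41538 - 60979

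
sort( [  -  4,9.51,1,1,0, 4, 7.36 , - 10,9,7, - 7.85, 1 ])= [-10,-7.85, - 4, 0, 1, 1,1, 4,7,7.36, 9,9.51 ] 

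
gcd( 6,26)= 2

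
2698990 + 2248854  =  4947844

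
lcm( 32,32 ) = 32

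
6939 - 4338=2601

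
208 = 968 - 760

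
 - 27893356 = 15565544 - 43458900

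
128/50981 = 128/50981 = 0.00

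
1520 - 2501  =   - 981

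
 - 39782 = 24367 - 64149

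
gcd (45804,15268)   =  15268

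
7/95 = 7/95= 0.07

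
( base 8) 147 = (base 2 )1100111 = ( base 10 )103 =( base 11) 94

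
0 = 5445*0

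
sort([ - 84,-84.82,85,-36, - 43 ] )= [-84.82, - 84, - 43, - 36, 85]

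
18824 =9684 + 9140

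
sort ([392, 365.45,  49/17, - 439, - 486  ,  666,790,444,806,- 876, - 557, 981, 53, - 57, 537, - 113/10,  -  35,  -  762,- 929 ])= [  -  929, - 876, - 762,- 557,-486, - 439,-57, - 35, - 113/10,49/17, 53, 365.45 , 392,444, 537, 666,790,806, 981 ] 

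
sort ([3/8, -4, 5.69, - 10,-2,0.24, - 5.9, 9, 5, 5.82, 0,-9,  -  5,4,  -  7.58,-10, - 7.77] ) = [ - 10,- 10,  -  9, - 7.77 ,  -  7.58, - 5.9,-5,  -  4, -2, 0,0.24, 3/8, 4,5,  5.69, 5.82,9 ]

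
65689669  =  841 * 78109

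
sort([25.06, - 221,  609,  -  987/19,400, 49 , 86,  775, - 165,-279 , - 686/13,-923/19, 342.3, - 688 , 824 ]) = [ - 688, - 279, - 221,-165 ,-686/13, - 987/19 ,- 923/19, 25.06,  49 , 86,342.3, 400, 609, 775,  824] 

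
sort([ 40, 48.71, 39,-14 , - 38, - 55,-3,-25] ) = [ - 55, - 38,-25, - 14, - 3 , 39, 40,48.71]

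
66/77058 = 11/12843 = 0.00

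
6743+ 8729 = 15472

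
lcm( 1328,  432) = 35856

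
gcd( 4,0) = 4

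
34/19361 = 34/19361 = 0.00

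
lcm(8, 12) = 24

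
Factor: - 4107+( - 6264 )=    - 3^1*3457^1 = - 10371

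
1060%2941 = 1060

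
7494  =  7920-426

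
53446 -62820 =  - 9374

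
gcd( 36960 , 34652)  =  4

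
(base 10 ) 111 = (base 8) 157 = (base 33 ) 3c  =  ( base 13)87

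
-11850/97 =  - 11850/97 =-122.16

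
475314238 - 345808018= 129506220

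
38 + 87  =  125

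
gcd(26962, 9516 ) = 1586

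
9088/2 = 4544 = 4544.00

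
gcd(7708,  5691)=1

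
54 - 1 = 53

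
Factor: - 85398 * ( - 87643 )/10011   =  2494845638/3337 = 2^1*43^1*47^( - 1)*71^( - 1 ) * 331^1*87643^1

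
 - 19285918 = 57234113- 76520031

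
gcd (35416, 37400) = 8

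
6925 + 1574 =8499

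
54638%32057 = 22581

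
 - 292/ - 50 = 146/25 = 5.84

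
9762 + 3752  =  13514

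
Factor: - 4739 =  - 7^1*677^1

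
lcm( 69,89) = 6141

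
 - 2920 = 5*( - 584) 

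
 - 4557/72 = -1519/24=- 63.29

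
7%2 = 1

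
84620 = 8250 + 76370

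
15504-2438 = 13066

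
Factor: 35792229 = 3^1*11^1*1084613^1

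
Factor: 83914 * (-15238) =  - 1278681532 = - 2^2 * 19^1*401^1*41957^1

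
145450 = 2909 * 50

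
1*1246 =1246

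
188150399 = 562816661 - 374666262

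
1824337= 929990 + 894347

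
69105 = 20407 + 48698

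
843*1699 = 1432257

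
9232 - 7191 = 2041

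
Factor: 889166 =2^1*409^1*1087^1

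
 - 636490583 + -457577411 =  - 1094067994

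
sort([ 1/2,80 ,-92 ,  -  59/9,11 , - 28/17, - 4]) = [ - 92, - 59/9,  -  4 , - 28/17, 1/2, 11, 80 ]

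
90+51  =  141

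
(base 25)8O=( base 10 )224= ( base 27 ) 88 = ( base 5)1344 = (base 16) E0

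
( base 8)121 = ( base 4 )1101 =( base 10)81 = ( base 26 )33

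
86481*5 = 432405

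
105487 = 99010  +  6477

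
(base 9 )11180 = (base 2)1110100010011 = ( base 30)883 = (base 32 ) 78j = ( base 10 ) 7443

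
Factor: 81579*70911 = 5784848469 = 3^3*71^1*383^1  *  7879^1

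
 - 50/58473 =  - 1  +  58423/58473 =-0.00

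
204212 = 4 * 51053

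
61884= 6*10314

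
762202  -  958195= - 195993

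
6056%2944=168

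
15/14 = 15/14 = 1.07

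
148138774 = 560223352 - 412084578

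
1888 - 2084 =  - 196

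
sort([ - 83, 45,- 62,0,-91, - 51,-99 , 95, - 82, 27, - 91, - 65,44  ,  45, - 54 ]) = [ - 99, - 91,-91, - 83 ,-82,-65, - 62, - 54, - 51, 0 , 27,44 , 45,45,95] 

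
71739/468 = 153+15/52  =  153.29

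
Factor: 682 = 2^1*11^1 * 31^1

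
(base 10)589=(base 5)4324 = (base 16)24d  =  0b1001001101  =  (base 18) 1ED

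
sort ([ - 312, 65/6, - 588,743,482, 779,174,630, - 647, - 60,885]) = [ - 647 , - 588, - 312, - 60, 65/6, 174,482, 630, 743, 779,  885]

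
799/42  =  799/42 = 19.02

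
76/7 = 76/7 = 10.86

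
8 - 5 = 3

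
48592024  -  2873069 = 45718955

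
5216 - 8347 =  - 3131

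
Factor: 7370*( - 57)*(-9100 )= 2^3 * 3^1*5^3*7^1 * 11^1*13^1 * 19^1* 67^1 = 3822819000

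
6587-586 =6001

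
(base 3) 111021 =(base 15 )18D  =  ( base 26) dk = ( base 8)546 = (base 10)358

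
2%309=2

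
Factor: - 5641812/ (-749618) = 2820906/374809 = 2^1 * 3^4*11^1 *71^( - 1 ) * 1583^1 * 5279^ ( - 1 )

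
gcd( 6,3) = 3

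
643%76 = 35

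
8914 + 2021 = 10935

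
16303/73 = 16303/73 = 223.33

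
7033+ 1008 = 8041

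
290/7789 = 290/7789 = 0.04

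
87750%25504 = 11238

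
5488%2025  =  1438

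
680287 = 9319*73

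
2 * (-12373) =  - 24746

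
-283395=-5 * 56679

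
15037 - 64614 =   -  49577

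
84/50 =42/25 = 1.68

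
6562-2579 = 3983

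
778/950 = 389/475 = 0.82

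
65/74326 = 65/74326 = 0.00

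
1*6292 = 6292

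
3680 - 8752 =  - 5072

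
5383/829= 5383/829 = 6.49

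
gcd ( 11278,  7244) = 2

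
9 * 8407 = 75663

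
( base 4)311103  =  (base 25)5bb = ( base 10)3411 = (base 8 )6523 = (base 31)3h1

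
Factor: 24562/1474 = 12281/737 = 11^( - 1)*67^(-1)*12281^1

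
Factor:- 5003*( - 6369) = 3^1*11^1*193^1*5003^1 = 31864107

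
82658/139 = 594+92/139=594.66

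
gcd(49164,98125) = 1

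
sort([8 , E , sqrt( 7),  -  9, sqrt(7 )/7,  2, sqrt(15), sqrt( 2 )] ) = [-9,sqrt ( 7)/7 , sqrt( 2), 2, sqrt( 7 ),  E,sqrt(15),  8]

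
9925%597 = 373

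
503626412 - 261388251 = 242238161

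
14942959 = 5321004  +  9621955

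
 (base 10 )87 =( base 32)2n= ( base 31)2p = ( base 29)30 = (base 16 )57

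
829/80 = 829/80 = 10.36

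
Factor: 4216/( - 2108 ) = -2 = -2^1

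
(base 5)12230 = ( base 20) 270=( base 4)32230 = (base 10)940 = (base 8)1654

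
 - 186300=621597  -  807897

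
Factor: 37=37^1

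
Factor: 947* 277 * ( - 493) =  -17^1*29^1 * 277^1*947^1=- 129323267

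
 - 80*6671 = -533680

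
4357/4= 1089 + 1/4  =  1089.25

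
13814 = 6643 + 7171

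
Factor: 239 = 239^1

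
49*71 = 3479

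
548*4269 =2339412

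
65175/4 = 16293 + 3/4 =16293.75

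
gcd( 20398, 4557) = 217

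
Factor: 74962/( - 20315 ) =-2^1*5^ (-1 )*17^( - 1)*37^1*239^(-1 )*1013^1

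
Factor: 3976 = 2^3*7^1*71^1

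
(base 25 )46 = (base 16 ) 6a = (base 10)106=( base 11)97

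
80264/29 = 80264/29  =  2767.72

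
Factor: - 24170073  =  -3^1 * 17^1*473923^1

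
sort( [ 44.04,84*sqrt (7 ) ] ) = [44.04,84*sqrt( 7) ] 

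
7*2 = 14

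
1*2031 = 2031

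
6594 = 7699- 1105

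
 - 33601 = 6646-40247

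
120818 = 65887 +54931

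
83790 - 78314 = 5476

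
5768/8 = 721= 721.00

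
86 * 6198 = 533028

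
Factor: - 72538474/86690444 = - 2^( - 1 )*733^( - 1) * 29567^ ( - 1 )*36269237^1 = - 36269237/43345222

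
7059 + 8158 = 15217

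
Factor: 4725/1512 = 2^( -3)*5^2  =  25/8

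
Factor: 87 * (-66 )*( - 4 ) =2^3*3^2*11^1*29^1 = 22968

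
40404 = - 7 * ( - 5772 )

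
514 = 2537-2023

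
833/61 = 13 + 40/61 =13.66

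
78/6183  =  26/2061= 0.01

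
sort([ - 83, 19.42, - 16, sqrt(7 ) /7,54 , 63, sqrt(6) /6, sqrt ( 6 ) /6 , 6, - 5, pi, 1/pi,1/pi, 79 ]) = [ - 83,  -  16,  -  5,  1/pi, 1/pi, sqrt( 7 ) /7,sqrt( 6)/6 , sqrt( 6 ) /6, pi,  6,  19.42,54,63,79]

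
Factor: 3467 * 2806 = 2^1 * 23^1 *61^1 * 3467^1=9728402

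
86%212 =86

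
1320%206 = 84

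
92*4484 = 412528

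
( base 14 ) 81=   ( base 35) 38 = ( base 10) 113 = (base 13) 89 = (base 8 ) 161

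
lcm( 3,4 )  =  12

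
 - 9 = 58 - 67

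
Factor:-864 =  - 2^5 * 3^3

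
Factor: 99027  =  3^2*11003^1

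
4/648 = 1/162 = 0.01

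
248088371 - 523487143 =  - 275398772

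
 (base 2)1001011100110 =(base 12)2972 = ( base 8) 11346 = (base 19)D7C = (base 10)4838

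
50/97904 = 25/48952 = 0.00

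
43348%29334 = 14014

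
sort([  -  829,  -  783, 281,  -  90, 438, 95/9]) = [-829,  -  783,-90,95/9 , 281, 438 ] 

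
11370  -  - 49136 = 60506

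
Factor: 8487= 3^2*23^1*41^1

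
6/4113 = 2/1371 = 0.00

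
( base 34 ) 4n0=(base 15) 1906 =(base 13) 25cb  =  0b1010100011110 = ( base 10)5406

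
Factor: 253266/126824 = 2^( - 2)*3^1*13^1*17^1*83^(-1) = 663/332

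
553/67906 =553/67906=0.01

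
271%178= 93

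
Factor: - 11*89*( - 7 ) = 6853= 7^1*11^1 * 89^1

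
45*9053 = 407385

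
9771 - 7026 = 2745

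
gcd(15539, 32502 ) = 1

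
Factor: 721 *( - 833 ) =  - 600593=- 7^3*17^1*103^1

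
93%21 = 9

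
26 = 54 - 28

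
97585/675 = 144 + 77/135 = 144.57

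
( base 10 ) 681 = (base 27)p6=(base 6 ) 3053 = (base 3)221020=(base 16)2a9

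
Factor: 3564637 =463^1 *7699^1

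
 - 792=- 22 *36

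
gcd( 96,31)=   1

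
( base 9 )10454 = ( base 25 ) b29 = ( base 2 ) 1101100010110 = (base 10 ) 6934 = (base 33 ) 6c4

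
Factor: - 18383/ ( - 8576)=2^( - 7) * 31^1 * 67^( - 1 ) * 593^1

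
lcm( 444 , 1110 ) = 2220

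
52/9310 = 26/4655 = 0.01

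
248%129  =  119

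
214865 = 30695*7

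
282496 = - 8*(  -  35312 )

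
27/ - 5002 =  -27/5002 =-0.01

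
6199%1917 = 448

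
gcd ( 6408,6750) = 18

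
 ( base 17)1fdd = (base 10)9482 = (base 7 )36434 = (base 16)250A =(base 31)9QR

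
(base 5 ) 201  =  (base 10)51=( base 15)36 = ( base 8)63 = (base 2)110011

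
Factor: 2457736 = 2^3 * 71^1* 4327^1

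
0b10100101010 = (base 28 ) 1J6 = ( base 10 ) 1322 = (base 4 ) 110222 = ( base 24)272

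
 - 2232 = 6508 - 8740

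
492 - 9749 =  -9257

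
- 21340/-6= 10670/3= 3556.67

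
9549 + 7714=17263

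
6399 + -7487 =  - 1088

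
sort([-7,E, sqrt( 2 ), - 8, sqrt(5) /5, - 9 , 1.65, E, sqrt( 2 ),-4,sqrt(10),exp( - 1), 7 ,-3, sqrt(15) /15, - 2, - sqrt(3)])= [-9, - 8,-7,-4, - 3,-2,-sqrt (3),  sqrt ( 15) /15, exp(  -  1),sqrt (5 ) /5, sqrt ( 2), sqrt(2), 1.65, E, E,sqrt( 10),7]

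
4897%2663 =2234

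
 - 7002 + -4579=-11581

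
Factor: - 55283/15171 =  - 3^ ( - 1)*13^( - 1 )*59^1*389^( - 1 ) *937^1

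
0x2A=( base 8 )52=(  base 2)101010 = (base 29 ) 1D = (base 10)42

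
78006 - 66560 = 11446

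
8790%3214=2362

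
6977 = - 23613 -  - 30590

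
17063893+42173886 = 59237779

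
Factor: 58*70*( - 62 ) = - 251720 = - 2^3*5^1*7^1*29^1*31^1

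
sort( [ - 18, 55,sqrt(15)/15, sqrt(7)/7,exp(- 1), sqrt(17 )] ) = [ - 18, sqrt( 15)/15,exp( - 1 ), sqrt(7 ) /7, sqrt(17 ),  55]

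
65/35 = 13/7= 1.86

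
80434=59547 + 20887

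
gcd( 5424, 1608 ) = 24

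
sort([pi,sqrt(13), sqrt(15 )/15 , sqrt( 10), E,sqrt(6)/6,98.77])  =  [ sqrt( 15)/15,sqrt( 6)/6,E, pi, sqrt ( 10),sqrt( 13),  98.77]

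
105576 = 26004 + 79572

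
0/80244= 0  =  0.00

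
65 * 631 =41015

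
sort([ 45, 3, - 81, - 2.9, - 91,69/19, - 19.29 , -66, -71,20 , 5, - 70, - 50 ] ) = [-91,-81,-71, - 70, - 66, - 50, - 19.29, - 2.9,  3,69/19, 5, 20, 45 ]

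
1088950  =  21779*50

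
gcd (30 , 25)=5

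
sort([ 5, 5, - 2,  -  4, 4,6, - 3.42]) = [ - 4,-3.42, -2,  4,5,5,6]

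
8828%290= 128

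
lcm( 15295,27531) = 137655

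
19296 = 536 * 36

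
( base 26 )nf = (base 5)4423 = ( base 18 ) 1g1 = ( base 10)613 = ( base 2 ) 1001100101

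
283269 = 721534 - 438265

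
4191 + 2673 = 6864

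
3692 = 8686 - 4994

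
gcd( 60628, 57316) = 92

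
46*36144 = 1662624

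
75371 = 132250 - 56879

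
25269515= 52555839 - 27286324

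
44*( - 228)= - 10032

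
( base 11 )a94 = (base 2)10100100001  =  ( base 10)1313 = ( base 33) 16q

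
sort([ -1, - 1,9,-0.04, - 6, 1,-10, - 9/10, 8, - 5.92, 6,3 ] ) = [- 10,-6,-5.92, - 1, - 1, - 9/10,  -  0.04,  1, 3,6,  8,9 ]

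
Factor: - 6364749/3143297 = - 3^1*17^1*157^( - 1 )*20021^( - 1)*124799^1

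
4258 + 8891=13149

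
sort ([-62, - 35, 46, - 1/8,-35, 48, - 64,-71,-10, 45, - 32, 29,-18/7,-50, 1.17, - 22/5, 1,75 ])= [ -71,-64, - 62,-50, - 35 , - 35  ,-32,  -  10, - 22/5,  -  18/7,  -  1/8,  1, 1.17, 29 , 45,46, 48, 75]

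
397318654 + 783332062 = 1180650716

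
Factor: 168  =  2^3*3^1*7^1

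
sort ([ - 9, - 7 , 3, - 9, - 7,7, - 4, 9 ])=[ - 9,-9, - 7, -7,  -  4,3,7,9]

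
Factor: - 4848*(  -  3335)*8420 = 2^6*3^1*5^2*23^1*29^1*101^1*421^1 = 136135233600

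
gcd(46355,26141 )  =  1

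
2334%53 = 2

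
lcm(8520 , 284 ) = 8520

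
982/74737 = 982/74737 =0.01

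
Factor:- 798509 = - 773^1* 1033^1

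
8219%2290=1349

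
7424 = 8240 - 816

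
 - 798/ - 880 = 399/440 = 0.91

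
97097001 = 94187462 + 2909539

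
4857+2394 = 7251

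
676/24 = 169/6  =  28.17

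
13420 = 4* 3355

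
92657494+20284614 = 112942108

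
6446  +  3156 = 9602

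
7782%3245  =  1292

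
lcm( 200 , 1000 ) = 1000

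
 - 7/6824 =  - 1 + 6817/6824 = - 0.00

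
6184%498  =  208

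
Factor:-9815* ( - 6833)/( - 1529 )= -5^1*11^( - 1)*13^1*139^(-1)*151^1*6833^1 =- 67065895/1529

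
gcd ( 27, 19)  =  1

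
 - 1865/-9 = 1865/9 = 207.22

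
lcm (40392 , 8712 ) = 444312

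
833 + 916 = 1749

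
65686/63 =1042 + 40/63 = 1042.63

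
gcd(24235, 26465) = 5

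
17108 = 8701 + 8407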